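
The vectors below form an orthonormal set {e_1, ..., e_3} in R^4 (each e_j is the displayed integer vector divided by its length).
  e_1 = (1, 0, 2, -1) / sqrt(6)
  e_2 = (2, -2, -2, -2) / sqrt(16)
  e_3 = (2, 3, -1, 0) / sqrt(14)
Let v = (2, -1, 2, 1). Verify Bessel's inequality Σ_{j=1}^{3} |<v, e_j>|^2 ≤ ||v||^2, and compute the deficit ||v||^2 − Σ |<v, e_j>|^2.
Σ |<v, e_j>|^2 = 89/21; ||v||^2 = 10; deficit = 121/21

Write each e_j = u_j / sqrt(<u_j, u_j>) where u_j is the displayed integer vector. Then <v, e_j> = <v, u_j> / sqrt(<u_j, u_j>), so |<v, e_j>|^2 = <v, u_j>^2 / <u_j, u_j>.
Coefficients: <v, e_1> = 5/sqrt(6), <v, e_2> = 0/sqrt(16), <v, e_3> = -1/sqrt(14).
Square and sum: Σ |<v, e_j>|^2 = 89/21.
Compute ||v||^2 = v·v = 10.
Deficit = 10 − 89/21 = 121/21 ≥ 0, confirming Bessel's inequality. (The deficit equals ||v − Σ <v,e_j> e_j||^2, the squared distance from v to span{e_j}.)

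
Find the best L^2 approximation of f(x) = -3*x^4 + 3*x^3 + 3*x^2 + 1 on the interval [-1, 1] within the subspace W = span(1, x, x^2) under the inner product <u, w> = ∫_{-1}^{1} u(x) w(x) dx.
g(x) = 3*x^2/7 + 9*x/5 + 44/35

The best approximation g ∈ W is the orthogonal projection of f onto W. Writing g = a_0 + a_1 x + a_2 x^2, the coefficients solve the normal equations G · a = b where
  G_{ij} = <φ_i, φ_j> and b_i = <f, φ_i>, with φ_0 = 1, φ_1 = x, φ_2 = x^2.
G =
  [2, 0, 2/3]
  [0, 2/3, 0]
  [2/3, 0, 2/5],
b = (14/5, 6/5, 106/105).
Solving gives a_0 = 44/35, a_1 = 9/5, a_2 = 3/7, so
  g(x) = 3*x^2/7 + 9*x/5 + 44/35.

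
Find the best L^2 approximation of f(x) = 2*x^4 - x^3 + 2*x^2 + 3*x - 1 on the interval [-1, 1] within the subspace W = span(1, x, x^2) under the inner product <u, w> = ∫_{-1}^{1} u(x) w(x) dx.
g(x) = 26*x^2/7 + 12*x/5 - 41/35

The best approximation g ∈ W is the orthogonal projection of f onto W. Writing g = a_0 + a_1 x + a_2 x^2, the coefficients solve the normal equations G · a = b where
  G_{ij} = <φ_i, φ_j> and b_i = <f, φ_i>, with φ_0 = 1, φ_1 = x, φ_2 = x^2.
G =
  [2, 0, 2/3]
  [0, 2/3, 0]
  [2/3, 0, 2/5],
b = (2/15, 8/5, 74/105).
Solving gives a_0 = -41/35, a_1 = 12/5, a_2 = 26/7, so
  g(x) = 26*x^2/7 + 12*x/5 - 41/35.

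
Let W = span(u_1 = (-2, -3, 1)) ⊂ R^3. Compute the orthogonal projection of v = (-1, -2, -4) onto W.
proj_W(v) = (-4/7, -6/7, 2/7)

Set up U = [u_1 | ... | u_1] ∈ R^(3×1). The projector onto W = col(U) is P = U (U^T U)^(-1) U^T.
Compute U^T U =
  [14],
and U^T v = (4).
Solve U^T U · c = U^T v for the coefficients: c = (2/7). The projection is proj_W(v) = U c.
Check: (v - proj_W(v)) · u_1 = 0  (should be 0).
Result: proj_W(v) = (-4/7, -6/7, 2/7).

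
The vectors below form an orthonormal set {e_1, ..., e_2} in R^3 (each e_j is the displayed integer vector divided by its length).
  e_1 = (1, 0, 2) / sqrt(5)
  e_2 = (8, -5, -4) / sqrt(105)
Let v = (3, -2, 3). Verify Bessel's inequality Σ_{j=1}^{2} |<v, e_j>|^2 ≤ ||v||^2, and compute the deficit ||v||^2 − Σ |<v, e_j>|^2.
Σ |<v, e_j>|^2 = 437/21; ||v||^2 = 22; deficit = 25/21

Write each e_j = u_j / sqrt(<u_j, u_j>) where u_j is the displayed integer vector. Then <v, e_j> = <v, u_j> / sqrt(<u_j, u_j>), so |<v, e_j>|^2 = <v, u_j>^2 / <u_j, u_j>.
Coefficients: <v, e_1> = 9/sqrt(5), <v, e_2> = 22/sqrt(105).
Square and sum: Σ |<v, e_j>|^2 = 437/21.
Compute ||v||^2 = v·v = 22.
Deficit = 22 − 437/21 = 25/21 ≥ 0, confirming Bessel's inequality. (The deficit equals ||v − Σ <v,e_j> e_j||^2, the squared distance from v to span{e_j}.)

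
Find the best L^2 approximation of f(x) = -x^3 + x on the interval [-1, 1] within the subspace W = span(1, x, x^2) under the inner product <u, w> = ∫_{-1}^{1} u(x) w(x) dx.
g(x) = 2*x/5

The best approximation g ∈ W is the orthogonal projection of f onto W. Writing g = a_0 + a_1 x + a_2 x^2, the coefficients solve the normal equations G · a = b where
  G_{ij} = <φ_i, φ_j> and b_i = <f, φ_i>, with φ_0 = 1, φ_1 = x, φ_2 = x^2.
G =
  [2, 0, 2/3]
  [0, 2/3, 0]
  [2/3, 0, 2/5],
b = (0, 4/15, 0).
Solving gives a_0 = 0, a_1 = 2/5, a_2 = 0, so
  g(x) = 2*x/5.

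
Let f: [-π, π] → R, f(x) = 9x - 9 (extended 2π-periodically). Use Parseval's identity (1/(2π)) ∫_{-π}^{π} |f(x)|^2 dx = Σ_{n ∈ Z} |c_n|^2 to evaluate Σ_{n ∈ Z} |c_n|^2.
Σ |c_n|^2 = 27π^2 + 81

Expand and integrate term by term over [-π, π]:
  ∫ (9x)^2 dx = 81·(2π^3/3); ∫ 2·9·(-9)·x dx = 0 (odd integrand); ∫ (-9)^2 dx = 81·2π.
So (1/(2π)) ∫_{-π}^{π} (9x - 9)^2 dx = 81π^2/3 + 81 = 27π^2 + 81.
Parseval ⇒ Σ |c_n|^2 = 27π^2 + 81.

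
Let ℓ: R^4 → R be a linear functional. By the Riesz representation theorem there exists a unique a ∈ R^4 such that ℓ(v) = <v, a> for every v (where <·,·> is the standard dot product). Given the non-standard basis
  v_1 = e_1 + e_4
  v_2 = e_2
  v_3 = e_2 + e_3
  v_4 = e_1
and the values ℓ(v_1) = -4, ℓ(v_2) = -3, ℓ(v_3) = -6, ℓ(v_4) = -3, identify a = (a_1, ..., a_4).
a = (-3, -3, -3, -1)

Write a = (a_1, ..., a_4) in the standard basis. For each basis vector v_i, ℓ(v_i) = <v_i, a> is a linear equation in the a_j's. Collect the n equations into a matrix system V a = ℓ, where row i of V is v_i (expressed in the standard basis). Since V is invertible (lower-triangular with 1s on the diagonal, up to permutation), solve by back-substitution:
  V =
[[1, 0, 0, 1],
 [0, 1, 0, 0],
 [0, 1, 1, 0],
 [1, 0, 0, 0]]
  V a = (-4, -3, -6, -3)
Solving gives a = (-3, -3, -3, -1).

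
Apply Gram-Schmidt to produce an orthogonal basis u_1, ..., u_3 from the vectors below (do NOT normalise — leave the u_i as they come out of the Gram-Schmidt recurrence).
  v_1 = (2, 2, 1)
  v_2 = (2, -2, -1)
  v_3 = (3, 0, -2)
Orthogonal basis:
  u_1 = (2, 2, 1)
  u_2 = (20/9, -16/9, -8/9)
  u_3 = (0, 4/5, -8/5)

Apply the Gram-Schmidt recurrence
  u_1 = v_1
  u_i = v_i − Σ_{j<i} ((v_i · u_j) / (u_j · u_j)) · u_j.

Step by step this gives:
  u_1 = (2, 2, 1)
  u_2 = (20/9, -16/9, -8/9)
  u_3 = (0, 4/5, -8/5)

Orthogonality check:
  u_2 · u_1 = 0 (should be 0)
  u_3 · u_1 = 0 (should be 0)
  u_3 · u_2 = 0 (should be 0)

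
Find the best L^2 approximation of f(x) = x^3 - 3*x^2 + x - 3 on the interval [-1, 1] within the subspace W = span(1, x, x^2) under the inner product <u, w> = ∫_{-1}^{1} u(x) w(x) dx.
g(x) = -3*x^2 + 8*x/5 - 3

The best approximation g ∈ W is the orthogonal projection of f onto W. Writing g = a_0 + a_1 x + a_2 x^2, the coefficients solve the normal equations G · a = b where
  G_{ij} = <φ_i, φ_j> and b_i = <f, φ_i>, with φ_0 = 1, φ_1 = x, φ_2 = x^2.
G =
  [2, 0, 2/3]
  [0, 2/3, 0]
  [2/3, 0, 2/5],
b = (-8, 16/15, -16/5).
Solving gives a_0 = -3, a_1 = 8/5, a_2 = -3, so
  g(x) = -3*x^2 + 8*x/5 - 3.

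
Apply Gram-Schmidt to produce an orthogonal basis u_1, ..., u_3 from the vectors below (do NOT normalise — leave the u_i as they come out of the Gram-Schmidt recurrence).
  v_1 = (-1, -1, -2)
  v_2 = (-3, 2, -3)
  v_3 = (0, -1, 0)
Orthogonal basis:
  u_1 = (-1, -1, -2)
  u_2 = (-11/6, 19/6, -2/3)
  u_3 = (-21/83, -9/83, 15/83)

Apply the Gram-Schmidt recurrence
  u_1 = v_1
  u_i = v_i − Σ_{j<i} ((v_i · u_j) / (u_j · u_j)) · u_j.

Step by step this gives:
  u_1 = (-1, -1, -2)
  u_2 = (-11/6, 19/6, -2/3)
  u_3 = (-21/83, -9/83, 15/83)

Orthogonality check:
  u_2 · u_1 = 0 (should be 0)
  u_3 · u_1 = 0 (should be 0)
  u_3 · u_2 = 0 (should be 0)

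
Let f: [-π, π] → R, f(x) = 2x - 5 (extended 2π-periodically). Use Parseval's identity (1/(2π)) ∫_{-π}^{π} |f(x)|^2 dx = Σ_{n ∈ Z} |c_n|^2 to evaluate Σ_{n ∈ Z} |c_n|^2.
Σ |c_n|^2 = 4π^2/3 + 25

Expand and integrate term by term over [-π, π]:
  ∫ (2x)^2 dx = 4·(2π^3/3); ∫ 2·2·(-5)·x dx = 0 (odd integrand); ∫ (-5)^2 dx = 25·2π.
So (1/(2π)) ∫_{-π}^{π} (2x - 5)^2 dx = 4π^2/3 + 25 = 4π^2/3 + 25.
Parseval ⇒ Σ |c_n|^2 = 4π^2/3 + 25.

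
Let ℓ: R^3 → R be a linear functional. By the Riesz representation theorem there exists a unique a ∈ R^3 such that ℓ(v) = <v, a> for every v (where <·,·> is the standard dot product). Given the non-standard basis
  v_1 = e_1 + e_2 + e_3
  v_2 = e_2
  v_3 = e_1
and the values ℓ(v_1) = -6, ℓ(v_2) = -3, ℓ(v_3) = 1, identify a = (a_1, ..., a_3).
a = (1, -3, -4)

Write a = (a_1, ..., a_3) in the standard basis. For each basis vector v_i, ℓ(v_i) = <v_i, a> is a linear equation in the a_j's. Collect the n equations into a matrix system V a = ℓ, where row i of V is v_i (expressed in the standard basis). Since V is invertible (lower-triangular with 1s on the diagonal, up to permutation), solve by back-substitution:
  V =
[[1, 1, 1],
 [0, 1, 0],
 [1, 0, 0]]
  V a = (-6, -3, 1)
Solving gives a = (1, -3, -4).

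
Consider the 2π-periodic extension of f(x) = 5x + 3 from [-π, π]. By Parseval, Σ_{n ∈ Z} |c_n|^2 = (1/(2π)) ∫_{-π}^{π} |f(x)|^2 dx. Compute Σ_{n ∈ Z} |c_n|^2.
Σ |c_n|^2 = 25π^2/3 + 9

Expand and integrate term by term over [-π, π]:
  ∫ (5x)^2 dx = 25·(2π^3/3); ∫ 2·5·(3)·x dx = 0 (odd integrand); ∫ 3^2 dx = 9·2π.
So (1/(2π)) ∫_{-π}^{π} (5x + 3)^2 dx = 25π^2/3 + 9 = 25π^2/3 + 9.
Parseval ⇒ Σ |c_n|^2 = 25π^2/3 + 9.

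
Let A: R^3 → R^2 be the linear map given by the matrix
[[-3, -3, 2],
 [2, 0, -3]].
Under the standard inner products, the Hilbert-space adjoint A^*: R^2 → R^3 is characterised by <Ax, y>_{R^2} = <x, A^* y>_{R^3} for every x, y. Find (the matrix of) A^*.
A^* = A^T =
[[-3, 2],
 [-3, 0],
 [2, -3]]

For real matrices with standard dot products, the defining identity <Ax, y> = <x, A^* y> gives (Ax)^T y = x^T (A^*) y, i.e. x^T A^T y = x^T (A^*) y. Since this holds for all x, y, we must have A^* = A^T. Therefore
A^* =
[[-3, 2],
 [-3, 0],
 [2, -3]].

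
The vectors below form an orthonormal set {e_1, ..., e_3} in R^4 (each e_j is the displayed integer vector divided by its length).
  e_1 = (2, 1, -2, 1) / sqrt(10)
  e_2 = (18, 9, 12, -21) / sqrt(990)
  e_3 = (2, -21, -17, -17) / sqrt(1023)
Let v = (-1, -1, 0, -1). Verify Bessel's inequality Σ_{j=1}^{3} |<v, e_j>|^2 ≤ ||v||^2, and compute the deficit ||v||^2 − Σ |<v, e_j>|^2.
Σ |<v, e_j>|^2 = 90/31; ||v||^2 = 3; deficit = 3/31

Write each e_j = u_j / sqrt(<u_j, u_j>) where u_j is the displayed integer vector. Then <v, e_j> = <v, u_j> / sqrt(<u_j, u_j>), so |<v, e_j>|^2 = <v, u_j>^2 / <u_j, u_j>.
Coefficients: <v, e_1> = -4/sqrt(10), <v, e_2> = -6/sqrt(990), <v, e_3> = 36/sqrt(1023).
Square and sum: Σ |<v, e_j>|^2 = 90/31.
Compute ||v||^2 = v·v = 3.
Deficit = 3 − 90/31 = 3/31 ≥ 0, confirming Bessel's inequality. (The deficit equals ||v − Σ <v,e_j> e_j||^2, the squared distance from v to span{e_j}.)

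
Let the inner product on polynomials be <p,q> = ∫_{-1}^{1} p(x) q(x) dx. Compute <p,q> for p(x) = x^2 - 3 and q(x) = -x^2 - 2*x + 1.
<p,q> = -56/15

Expand the product: p(x)·q(x) = -x^4 - 2*x^3 + 4*x^2 + 6*x - 3.
∫_{-1}^{1} of each monomial x^k gives [2/(k+1) if k even, 0 if k odd]. Integrating term-by-term (or equivalently evaluating the antiderivative F(x) = -x^5/5 - x^4/2 + 4*x^3/3 + 3*x^2 - 3*x at the endpoints):
  F(1) − F(−1) = 19/30 − (131/30) = -56/15.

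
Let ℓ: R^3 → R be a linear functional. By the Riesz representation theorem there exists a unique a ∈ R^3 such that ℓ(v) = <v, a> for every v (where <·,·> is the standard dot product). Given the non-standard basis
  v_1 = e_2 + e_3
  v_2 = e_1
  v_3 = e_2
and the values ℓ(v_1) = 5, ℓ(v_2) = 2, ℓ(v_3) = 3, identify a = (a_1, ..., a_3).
a = (2, 3, 2)

Write a = (a_1, ..., a_3) in the standard basis. For each basis vector v_i, ℓ(v_i) = <v_i, a> is a linear equation in the a_j's. Collect the n equations into a matrix system V a = ℓ, where row i of V is v_i (expressed in the standard basis). Since V is invertible (lower-triangular with 1s on the diagonal, up to permutation), solve by back-substitution:
  V =
[[0, 1, 1],
 [1, 0, 0],
 [0, 1, 0]]
  V a = (5, 2, 3)
Solving gives a = (2, 3, 2).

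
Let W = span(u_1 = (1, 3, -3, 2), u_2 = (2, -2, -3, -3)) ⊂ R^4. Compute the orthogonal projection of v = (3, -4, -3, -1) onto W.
proj_W(v) = (1166/597, -1270/597, -570/199, -1840/597)

Set up U = [u_1 | ... | u_2] ∈ R^(4×2). The projector onto W = col(U) is P = U (U^T U)^(-1) U^T.
Compute U^T U =
  [23, -1]
  [-1, 26],
and U^T v = (-2, 26).
Solve U^T U · c = U^T v for the coefficients: c = (-26/597, 596/597). The projection is proj_W(v) = U c.
Check: (v - proj_W(v)) · u_1 = 0  (should be 0).
Check: (v - proj_W(v)) · u_2 = 0  (should be 0).
Result: proj_W(v) = (1166/597, -1270/597, -570/199, -1840/597).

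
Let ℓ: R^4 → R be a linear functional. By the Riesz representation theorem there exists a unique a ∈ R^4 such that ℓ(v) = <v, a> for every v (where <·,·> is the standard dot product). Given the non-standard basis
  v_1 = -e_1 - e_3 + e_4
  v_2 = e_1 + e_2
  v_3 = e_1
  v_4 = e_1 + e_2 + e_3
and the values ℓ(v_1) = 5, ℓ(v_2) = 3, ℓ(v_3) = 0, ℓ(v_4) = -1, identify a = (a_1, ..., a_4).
a = (0, 3, -4, 1)

Write a = (a_1, ..., a_4) in the standard basis. For each basis vector v_i, ℓ(v_i) = <v_i, a> is a linear equation in the a_j's. Collect the n equations into a matrix system V a = ℓ, where row i of V is v_i (expressed in the standard basis). Since V is invertible (lower-triangular with 1s on the diagonal, up to permutation), solve by back-substitution:
  V =
[[-1, 0, -1, 1],
 [1, 1, 0, 0],
 [1, 0, 0, 0],
 [1, 1, 1, 0]]
  V a = (5, 3, 0, -1)
Solving gives a = (0, 3, -4, 1).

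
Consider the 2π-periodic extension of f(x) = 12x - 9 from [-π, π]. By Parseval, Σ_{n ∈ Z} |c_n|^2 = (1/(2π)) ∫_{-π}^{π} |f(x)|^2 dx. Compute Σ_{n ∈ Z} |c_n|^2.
Σ |c_n|^2 = 48π^2 + 81

Expand and integrate term by term over [-π, π]:
  ∫ (12x)^2 dx = 144·(2π^3/3); ∫ 2·12·(-9)·x dx = 0 (odd integrand); ∫ (-9)^2 dx = 81·2π.
So (1/(2π)) ∫_{-π}^{π} (12x - 9)^2 dx = 144π^2/3 + 81 = 48π^2 + 81.
Parseval ⇒ Σ |c_n|^2 = 48π^2 + 81.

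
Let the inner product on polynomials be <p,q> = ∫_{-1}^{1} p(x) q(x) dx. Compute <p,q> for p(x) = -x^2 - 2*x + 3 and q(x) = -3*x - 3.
<p,q> = -12

Expand the product: p(x)·q(x) = 3*x^3 + 9*x^2 - 3*x - 9.
∫_{-1}^{1} of each monomial x^k gives [2/(k+1) if k even, 0 if k odd]. Integrating term-by-term (or equivalently evaluating the antiderivative F(x) = 3*x^4/4 + 3*x^3 - 3*x^2/2 - 9*x at the endpoints):
  F(1) − F(−1) = -27/4 − (21/4) = -12.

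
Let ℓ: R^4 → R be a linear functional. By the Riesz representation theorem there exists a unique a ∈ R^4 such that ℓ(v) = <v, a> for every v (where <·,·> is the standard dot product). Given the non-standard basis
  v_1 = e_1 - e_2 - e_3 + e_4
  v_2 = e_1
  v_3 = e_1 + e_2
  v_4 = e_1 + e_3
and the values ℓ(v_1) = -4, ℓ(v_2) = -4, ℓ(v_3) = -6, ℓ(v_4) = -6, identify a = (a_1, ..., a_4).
a = (-4, -2, -2, -4)

Write a = (a_1, ..., a_4) in the standard basis. For each basis vector v_i, ℓ(v_i) = <v_i, a> is a linear equation in the a_j's. Collect the n equations into a matrix system V a = ℓ, where row i of V is v_i (expressed in the standard basis). Since V is invertible (lower-triangular with 1s on the diagonal, up to permutation), solve by back-substitution:
  V =
[[1, -1, -1, 1],
 [1, 0, 0, 0],
 [1, 1, 0, 0],
 [1, 0, 1, 0]]
  V a = (-4, -4, -6, -6)
Solving gives a = (-4, -2, -2, -4).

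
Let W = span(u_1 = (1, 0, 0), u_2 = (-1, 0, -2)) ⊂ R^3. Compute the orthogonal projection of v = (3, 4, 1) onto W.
proj_W(v) = (3, 0, 1)

Set up U = [u_1 | ... | u_2] ∈ R^(3×2). The projector onto W = col(U) is P = U (U^T U)^(-1) U^T.
Compute U^T U =
  [1, -1]
  [-1, 5],
and U^T v = (3, -5).
Solve U^T U · c = U^T v for the coefficients: c = (5/2, -1/2). The projection is proj_W(v) = U c.
Check: (v - proj_W(v)) · u_1 = 0  (should be 0).
Check: (v - proj_W(v)) · u_2 = 0  (should be 0).
Result: proj_W(v) = (3, 0, 1).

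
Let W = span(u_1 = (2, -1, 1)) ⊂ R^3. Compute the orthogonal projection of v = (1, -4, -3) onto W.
proj_W(v) = (1, -1/2, 1/2)

Set up U = [u_1 | ... | u_1] ∈ R^(3×1). The projector onto W = col(U) is P = U (U^T U)^(-1) U^T.
Compute U^T U =
  [6],
and U^T v = (3).
Solve U^T U · c = U^T v for the coefficients: c = (1/2). The projection is proj_W(v) = U c.
Check: (v - proj_W(v)) · u_1 = 0  (should be 0).
Result: proj_W(v) = (1, -1/2, 1/2).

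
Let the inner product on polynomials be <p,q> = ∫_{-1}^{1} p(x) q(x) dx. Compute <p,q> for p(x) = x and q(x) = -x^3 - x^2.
<p,q> = -2/5

Expand the product: p(x)·q(x) = -x^4 - x^3.
∫_{-1}^{1} of each monomial x^k gives [2/(k+1) if k even, 0 if k odd]. Integrating term-by-term (or equivalently evaluating the antiderivative F(x) = -x^5/5 - x^4/4 at the endpoints):
  F(1) − F(−1) = -9/20 − (-1/20) = -2/5.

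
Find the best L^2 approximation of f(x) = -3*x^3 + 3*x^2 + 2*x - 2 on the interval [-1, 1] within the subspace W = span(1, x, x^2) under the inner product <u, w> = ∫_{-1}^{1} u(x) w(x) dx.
g(x) = 3*x^2 + x/5 - 2

The best approximation g ∈ W is the orthogonal projection of f onto W. Writing g = a_0 + a_1 x + a_2 x^2, the coefficients solve the normal equations G · a = b where
  G_{ij} = <φ_i, φ_j> and b_i = <f, φ_i>, with φ_0 = 1, φ_1 = x, φ_2 = x^2.
G =
  [2, 0, 2/3]
  [0, 2/3, 0]
  [2/3, 0, 2/5],
b = (-2, 2/15, -2/15).
Solving gives a_0 = -2, a_1 = 1/5, a_2 = 3, so
  g(x) = 3*x^2 + x/5 - 2.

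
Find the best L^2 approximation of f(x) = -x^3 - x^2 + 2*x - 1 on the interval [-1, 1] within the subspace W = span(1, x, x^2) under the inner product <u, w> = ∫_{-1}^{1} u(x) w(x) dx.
g(x) = -x^2 + 7*x/5 - 1

The best approximation g ∈ W is the orthogonal projection of f onto W. Writing g = a_0 + a_1 x + a_2 x^2, the coefficients solve the normal equations G · a = b where
  G_{ij} = <φ_i, φ_j> and b_i = <f, φ_i>, with φ_0 = 1, φ_1 = x, φ_2 = x^2.
G =
  [2, 0, 2/3]
  [0, 2/3, 0]
  [2/3, 0, 2/5],
b = (-8/3, 14/15, -16/15).
Solving gives a_0 = -1, a_1 = 7/5, a_2 = -1, so
  g(x) = -x^2 + 7*x/5 - 1.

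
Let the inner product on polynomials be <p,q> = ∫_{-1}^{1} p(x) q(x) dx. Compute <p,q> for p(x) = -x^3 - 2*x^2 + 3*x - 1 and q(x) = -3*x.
<p,q> = -24/5

Expand the product: p(x)·q(x) = 3*x^4 + 6*x^3 - 9*x^2 + 3*x.
∫_{-1}^{1} of each monomial x^k gives [2/(k+1) if k even, 0 if k odd]. Integrating term-by-term (or equivalently evaluating the antiderivative F(x) = 3*x^5/5 + 3*x^4/2 - 3*x^3 + 3*x^2/2 at the endpoints):
  F(1) − F(−1) = 3/5 − (27/5) = -24/5.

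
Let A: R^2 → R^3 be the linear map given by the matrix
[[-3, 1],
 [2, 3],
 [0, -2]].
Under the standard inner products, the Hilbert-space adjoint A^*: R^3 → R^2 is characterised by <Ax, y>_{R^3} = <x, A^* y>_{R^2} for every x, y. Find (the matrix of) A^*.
A^* = A^T =
[[-3, 2, 0],
 [1, 3, -2]]

For real matrices with standard dot products, the defining identity <Ax, y> = <x, A^* y> gives (Ax)^T y = x^T (A^*) y, i.e. x^T A^T y = x^T (A^*) y. Since this holds for all x, y, we must have A^* = A^T. Therefore
A^* =
[[-3, 2, 0],
 [1, 3, -2]].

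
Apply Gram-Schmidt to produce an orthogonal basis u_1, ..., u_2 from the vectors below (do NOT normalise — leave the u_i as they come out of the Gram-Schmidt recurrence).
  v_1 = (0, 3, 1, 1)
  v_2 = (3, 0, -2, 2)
Orthogonal basis:
  u_1 = (0, 3, 1, 1)
  u_2 = (3, 0, -2, 2)

Apply the Gram-Schmidt recurrence
  u_1 = v_1
  u_i = v_i − Σ_{j<i} ((v_i · u_j) / (u_j · u_j)) · u_j.

Step by step this gives:
  u_1 = (0, 3, 1, 1)
  u_2 = (3, 0, -2, 2)

Orthogonality check:
  u_2 · u_1 = 0 (should be 0)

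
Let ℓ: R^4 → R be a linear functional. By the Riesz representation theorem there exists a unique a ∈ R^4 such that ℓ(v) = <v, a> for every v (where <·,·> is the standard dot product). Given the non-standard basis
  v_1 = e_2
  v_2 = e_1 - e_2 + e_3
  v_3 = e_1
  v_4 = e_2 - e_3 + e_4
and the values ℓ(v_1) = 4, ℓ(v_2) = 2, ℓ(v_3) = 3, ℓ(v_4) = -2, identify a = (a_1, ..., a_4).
a = (3, 4, 3, -3)

Write a = (a_1, ..., a_4) in the standard basis. For each basis vector v_i, ℓ(v_i) = <v_i, a> is a linear equation in the a_j's. Collect the n equations into a matrix system V a = ℓ, where row i of V is v_i (expressed in the standard basis). Since V is invertible (lower-triangular with 1s on the diagonal, up to permutation), solve by back-substitution:
  V =
[[0, 1, 0, 0],
 [1, -1, 1, 0],
 [1, 0, 0, 0],
 [0, 1, -1, 1]]
  V a = (4, 2, 3, -2)
Solving gives a = (3, 4, 3, -3).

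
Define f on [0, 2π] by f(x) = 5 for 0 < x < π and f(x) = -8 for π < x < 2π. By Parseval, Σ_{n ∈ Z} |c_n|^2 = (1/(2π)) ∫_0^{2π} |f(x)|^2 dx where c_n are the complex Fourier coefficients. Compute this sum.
Σ |c_n|^2 = 89/2

Parseval equates the L^2 energy of f (normalised by 1/(2π)) with the ℓ^2 sum of its Fourier coefficients: (1/(2π)) ∫_0^{2π} |f|^2 = Σ |c_n|^2.
Compute the left side: (1/(2π)) [∫_0^π 5^2 dx + ∫_π^{2π} (-8)^2 dx] = (1/(2π)) · (25π + 64π) = (25 + 64)/2 = 89/2.
So Σ_{n ∈ Z} |c_n|^2 = 89/2.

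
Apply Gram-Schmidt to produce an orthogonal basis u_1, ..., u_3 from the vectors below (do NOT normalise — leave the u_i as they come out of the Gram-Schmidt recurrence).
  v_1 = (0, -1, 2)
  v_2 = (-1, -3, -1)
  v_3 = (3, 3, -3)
Orthogonal basis:
  u_1 = (0, -1, 2)
  u_2 = (-1, -14/5, -7/5)
  u_3 = (7/3, -2/3, -1/3)

Apply the Gram-Schmidt recurrence
  u_1 = v_1
  u_i = v_i − Σ_{j<i} ((v_i · u_j) / (u_j · u_j)) · u_j.

Step by step this gives:
  u_1 = (0, -1, 2)
  u_2 = (-1, -14/5, -7/5)
  u_3 = (7/3, -2/3, -1/3)

Orthogonality check:
  u_2 · u_1 = 0 (should be 0)
  u_3 · u_1 = 0 (should be 0)
  u_3 · u_2 = 0 (should be 0)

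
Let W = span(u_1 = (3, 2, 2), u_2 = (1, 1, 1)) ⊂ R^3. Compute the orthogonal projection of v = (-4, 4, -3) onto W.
proj_W(v) = (-4, 1/2, 1/2)

Set up U = [u_1 | ... | u_2] ∈ R^(3×2). The projector onto W = col(U) is P = U (U^T U)^(-1) U^T.
Compute U^T U =
  [17, 7]
  [7, 3],
and U^T v = (-10, -3).
Solve U^T U · c = U^T v for the coefficients: c = (-9/2, 19/2). The projection is proj_W(v) = U c.
Check: (v - proj_W(v)) · u_1 = 0  (should be 0).
Check: (v - proj_W(v)) · u_2 = 0  (should be 0).
Result: proj_W(v) = (-4, 1/2, 1/2).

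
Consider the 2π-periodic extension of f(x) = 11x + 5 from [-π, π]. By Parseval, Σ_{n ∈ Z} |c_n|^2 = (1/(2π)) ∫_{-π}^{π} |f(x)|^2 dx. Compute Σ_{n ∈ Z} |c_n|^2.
Σ |c_n|^2 = 121π^2/3 + 25

Expand and integrate term by term over [-π, π]:
  ∫ (11x)^2 dx = 121·(2π^3/3); ∫ 2·11·(5)·x dx = 0 (odd integrand); ∫ 5^2 dx = 25·2π.
So (1/(2π)) ∫_{-π}^{π} (11x + 5)^2 dx = 121π^2/3 + 25 = 121π^2/3 + 25.
Parseval ⇒ Σ |c_n|^2 = 121π^2/3 + 25.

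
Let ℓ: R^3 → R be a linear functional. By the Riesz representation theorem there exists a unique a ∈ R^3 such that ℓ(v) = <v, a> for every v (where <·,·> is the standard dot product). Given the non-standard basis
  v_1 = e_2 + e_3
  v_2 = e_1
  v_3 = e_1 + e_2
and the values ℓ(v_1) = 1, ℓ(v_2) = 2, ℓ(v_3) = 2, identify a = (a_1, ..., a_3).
a = (2, 0, 1)

Write a = (a_1, ..., a_3) in the standard basis. For each basis vector v_i, ℓ(v_i) = <v_i, a> is a linear equation in the a_j's. Collect the n equations into a matrix system V a = ℓ, where row i of V is v_i (expressed in the standard basis). Since V is invertible (lower-triangular with 1s on the diagonal, up to permutation), solve by back-substitution:
  V =
[[0, 1, 1],
 [1, 0, 0],
 [1, 1, 0]]
  V a = (1, 2, 2)
Solving gives a = (2, 0, 1).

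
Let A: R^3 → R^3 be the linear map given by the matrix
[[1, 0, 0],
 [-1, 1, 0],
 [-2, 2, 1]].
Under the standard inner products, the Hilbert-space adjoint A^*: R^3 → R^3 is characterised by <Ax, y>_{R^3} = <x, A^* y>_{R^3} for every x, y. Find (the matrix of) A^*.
A^* = A^T =
[[1, -1, -2],
 [0, 1, 2],
 [0, 0, 1]]

For real matrices with standard dot products, the defining identity <Ax, y> = <x, A^* y> gives (Ax)^T y = x^T (A^*) y, i.e. x^T A^T y = x^T (A^*) y. Since this holds for all x, y, we must have A^* = A^T. Therefore
A^* =
[[1, -1, -2],
 [0, 1, 2],
 [0, 0, 1]].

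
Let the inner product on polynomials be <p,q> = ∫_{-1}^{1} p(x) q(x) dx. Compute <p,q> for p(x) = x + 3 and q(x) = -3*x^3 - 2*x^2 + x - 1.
<p,q> = -158/15

Expand the product: p(x)·q(x) = -3*x^4 - 11*x^3 - 5*x^2 + 2*x - 3.
∫_{-1}^{1} of each monomial x^k gives [2/(k+1) if k even, 0 if k odd]. Integrating term-by-term (or equivalently evaluating the antiderivative F(x) = -3*x^5/5 - 11*x^4/4 - 5*x^3/3 + x^2 - 3*x at the endpoints):
  F(1) − F(−1) = -421/60 − (211/60) = -158/15.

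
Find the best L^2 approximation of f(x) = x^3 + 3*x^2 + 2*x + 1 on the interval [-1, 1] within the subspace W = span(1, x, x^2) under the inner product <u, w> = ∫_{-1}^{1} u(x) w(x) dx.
g(x) = 3*x^2 + 13*x/5 + 1

The best approximation g ∈ W is the orthogonal projection of f onto W. Writing g = a_0 + a_1 x + a_2 x^2, the coefficients solve the normal equations G · a = b where
  G_{ij} = <φ_i, φ_j> and b_i = <f, φ_i>, with φ_0 = 1, φ_1 = x, φ_2 = x^2.
G =
  [2, 0, 2/3]
  [0, 2/3, 0]
  [2/3, 0, 2/5],
b = (4, 26/15, 28/15).
Solving gives a_0 = 1, a_1 = 13/5, a_2 = 3, so
  g(x) = 3*x^2 + 13*x/5 + 1.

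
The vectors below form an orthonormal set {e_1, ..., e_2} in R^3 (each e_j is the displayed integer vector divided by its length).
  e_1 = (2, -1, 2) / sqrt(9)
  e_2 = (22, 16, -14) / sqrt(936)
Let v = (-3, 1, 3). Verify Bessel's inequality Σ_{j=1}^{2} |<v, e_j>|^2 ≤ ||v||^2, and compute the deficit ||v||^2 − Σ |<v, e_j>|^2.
Σ |<v, e_j>|^2 = 119/13; ||v||^2 = 19; deficit = 128/13

Write each e_j = u_j / sqrt(<u_j, u_j>) where u_j is the displayed integer vector. Then <v, e_j> = <v, u_j> / sqrt(<u_j, u_j>), so |<v, e_j>|^2 = <v, u_j>^2 / <u_j, u_j>.
Coefficients: <v, e_1> = -1/sqrt(9), <v, e_2> = -92/sqrt(936).
Square and sum: Σ |<v, e_j>|^2 = 119/13.
Compute ||v||^2 = v·v = 19.
Deficit = 19 − 119/13 = 128/13 ≥ 0, confirming Bessel's inequality. (The deficit equals ||v − Σ <v,e_j> e_j||^2, the squared distance from v to span{e_j}.)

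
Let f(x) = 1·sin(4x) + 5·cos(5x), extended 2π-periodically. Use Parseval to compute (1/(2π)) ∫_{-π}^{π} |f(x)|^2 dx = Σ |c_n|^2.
Σ |c_n|^2 = 13

Expand |f|^2 and use orthogonality of {sin(nx), cos(mx)} on [-π, π]:
  ∫_{-π}^{π} sin(nx)^2 dx = π, ∫ cos(mx)^2 dx = π, and cross terms integrate to 0.
So ∫_{-π}^{π} f(x)^2 dx = 1^2 · π + 5^2 · π = (1 + 25)π.
Divide by 2π: (1 + 25)/2 = 13.
By Parseval, this equals Σ |c_n|^2.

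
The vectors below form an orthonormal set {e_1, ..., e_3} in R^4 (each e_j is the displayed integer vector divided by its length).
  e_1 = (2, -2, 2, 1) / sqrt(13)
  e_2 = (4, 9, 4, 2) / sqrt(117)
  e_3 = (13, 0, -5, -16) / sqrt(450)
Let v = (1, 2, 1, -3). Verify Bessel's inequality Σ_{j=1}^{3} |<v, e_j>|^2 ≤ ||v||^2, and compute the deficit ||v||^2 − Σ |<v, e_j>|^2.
Σ |<v, e_j>|^2 = 277/25; ||v||^2 = 15; deficit = 98/25

Write each e_j = u_j / sqrt(<u_j, u_j>) where u_j is the displayed integer vector. Then <v, e_j> = <v, u_j> / sqrt(<u_j, u_j>), so |<v, e_j>|^2 = <v, u_j>^2 / <u_j, u_j>.
Coefficients: <v, e_1> = -3/sqrt(13), <v, e_2> = 20/sqrt(117), <v, e_3> = 56/sqrt(450).
Square and sum: Σ |<v, e_j>|^2 = 277/25.
Compute ||v||^2 = v·v = 15.
Deficit = 15 − 277/25 = 98/25 ≥ 0, confirming Bessel's inequality. (The deficit equals ||v − Σ <v,e_j> e_j||^2, the squared distance from v to span{e_j}.)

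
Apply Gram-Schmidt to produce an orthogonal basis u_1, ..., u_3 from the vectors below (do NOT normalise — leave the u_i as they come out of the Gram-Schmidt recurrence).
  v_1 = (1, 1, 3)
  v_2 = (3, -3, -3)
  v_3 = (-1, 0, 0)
Orthogonal basis:
  u_1 = (1, 1, 3)
  u_2 = (42/11, -24/11, -6/11)
  u_3 = (-1/6, -1/3, 1/6)

Apply the Gram-Schmidt recurrence
  u_1 = v_1
  u_i = v_i − Σ_{j<i} ((v_i · u_j) / (u_j · u_j)) · u_j.

Step by step this gives:
  u_1 = (1, 1, 3)
  u_2 = (42/11, -24/11, -6/11)
  u_3 = (-1/6, -1/3, 1/6)

Orthogonality check:
  u_2 · u_1 = 0 (should be 0)
  u_3 · u_1 = 0 (should be 0)
  u_3 · u_2 = 0 (should be 0)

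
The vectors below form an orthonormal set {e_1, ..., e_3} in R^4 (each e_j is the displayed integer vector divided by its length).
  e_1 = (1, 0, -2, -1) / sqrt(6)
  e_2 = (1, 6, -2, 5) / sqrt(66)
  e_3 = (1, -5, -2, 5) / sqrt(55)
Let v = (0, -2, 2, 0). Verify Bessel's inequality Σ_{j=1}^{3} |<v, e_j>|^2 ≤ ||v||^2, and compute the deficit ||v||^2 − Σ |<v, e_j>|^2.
Σ |<v, e_j>|^2 = 36/5; ||v||^2 = 8; deficit = 4/5

Write each e_j = u_j / sqrt(<u_j, u_j>) where u_j is the displayed integer vector. Then <v, e_j> = <v, u_j> / sqrt(<u_j, u_j>), so |<v, e_j>|^2 = <v, u_j>^2 / <u_j, u_j>.
Coefficients: <v, e_1> = -4/sqrt(6), <v, e_2> = -16/sqrt(66), <v, e_3> = 6/sqrt(55).
Square and sum: Σ |<v, e_j>|^2 = 36/5.
Compute ||v||^2 = v·v = 8.
Deficit = 8 − 36/5 = 4/5 ≥ 0, confirming Bessel's inequality. (The deficit equals ||v − Σ <v,e_j> e_j||^2, the squared distance from v to span{e_j}.)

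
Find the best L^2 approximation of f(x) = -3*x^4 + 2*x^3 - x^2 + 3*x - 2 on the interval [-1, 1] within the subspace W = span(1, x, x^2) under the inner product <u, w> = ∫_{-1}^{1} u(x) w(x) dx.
g(x) = -25*x^2/7 + 21*x/5 - 61/35

The best approximation g ∈ W is the orthogonal projection of f onto W. Writing g = a_0 + a_1 x + a_2 x^2, the coefficients solve the normal equations G · a = b where
  G_{ij} = <φ_i, φ_j> and b_i = <f, φ_i>, with φ_0 = 1, φ_1 = x, φ_2 = x^2.
G =
  [2, 0, 2/3]
  [0, 2/3, 0]
  [2/3, 0, 2/5],
b = (-88/15, 14/5, -272/105).
Solving gives a_0 = -61/35, a_1 = 21/5, a_2 = -25/7, so
  g(x) = -25*x^2/7 + 21*x/5 - 61/35.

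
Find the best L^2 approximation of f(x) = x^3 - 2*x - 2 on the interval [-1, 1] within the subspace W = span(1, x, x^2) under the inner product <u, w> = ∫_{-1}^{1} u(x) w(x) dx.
g(x) = -7*x/5 - 2

The best approximation g ∈ W is the orthogonal projection of f onto W. Writing g = a_0 + a_1 x + a_2 x^2, the coefficients solve the normal equations G · a = b where
  G_{ij} = <φ_i, φ_j> and b_i = <f, φ_i>, with φ_0 = 1, φ_1 = x, φ_2 = x^2.
G =
  [2, 0, 2/3]
  [0, 2/3, 0]
  [2/3, 0, 2/5],
b = (-4, -14/15, -4/3).
Solving gives a_0 = -2, a_1 = -7/5, a_2 = 0, so
  g(x) = -7*x/5 - 2.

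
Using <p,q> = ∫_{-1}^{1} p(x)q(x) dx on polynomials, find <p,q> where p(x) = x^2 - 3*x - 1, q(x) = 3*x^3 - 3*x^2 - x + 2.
<p,q> = -52/15

Expand the product: p(x)·q(x) = 3*x^5 - 12*x^4 + 5*x^3 + 8*x^2 - 5*x - 2.
∫_{-1}^{1} of each monomial x^k gives [2/(k+1) if k even, 0 if k odd]. Integrating term-by-term (or equivalently evaluating the antiderivative F(x) = x^6/2 - 12*x^5/5 + 5*x^4/4 + 8*x^3/3 - 5*x^2/2 - 2*x at the endpoints):
  F(1) − F(−1) = -149/60 − (59/60) = -52/15.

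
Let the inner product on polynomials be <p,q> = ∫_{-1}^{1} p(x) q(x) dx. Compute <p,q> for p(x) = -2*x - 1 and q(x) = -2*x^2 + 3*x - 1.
<p,q> = -2/3

Expand the product: p(x)·q(x) = 4*x^3 - 4*x^2 - x + 1.
∫_{-1}^{1} of each monomial x^k gives [2/(k+1) if k even, 0 if k odd]. Integrating term-by-term (or equivalently evaluating the antiderivative F(x) = x^4 - 4*x^3/3 - x^2/2 + x at the endpoints):
  F(1) − F(−1) = 1/6 − (5/6) = -2/3.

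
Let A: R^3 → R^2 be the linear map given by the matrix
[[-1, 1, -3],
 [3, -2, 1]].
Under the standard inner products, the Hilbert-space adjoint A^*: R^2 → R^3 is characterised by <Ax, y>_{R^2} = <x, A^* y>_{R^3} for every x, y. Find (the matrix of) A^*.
A^* = A^T =
[[-1, 3],
 [1, -2],
 [-3, 1]]

For real matrices with standard dot products, the defining identity <Ax, y> = <x, A^* y> gives (Ax)^T y = x^T (A^*) y, i.e. x^T A^T y = x^T (A^*) y. Since this holds for all x, y, we must have A^* = A^T. Therefore
A^* =
[[-1, 3],
 [1, -2],
 [-3, 1]].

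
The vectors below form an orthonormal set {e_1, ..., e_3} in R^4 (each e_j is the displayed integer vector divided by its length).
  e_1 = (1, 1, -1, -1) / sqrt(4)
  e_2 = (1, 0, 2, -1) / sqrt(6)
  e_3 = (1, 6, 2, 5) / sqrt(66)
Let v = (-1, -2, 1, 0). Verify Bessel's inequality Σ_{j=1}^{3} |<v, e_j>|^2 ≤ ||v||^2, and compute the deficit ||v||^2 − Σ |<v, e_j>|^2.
Σ |<v, e_j>|^2 = 6; ||v||^2 = 6; deficit = 0

Write each e_j = u_j / sqrt(<u_j, u_j>) where u_j is the displayed integer vector. Then <v, e_j> = <v, u_j> / sqrt(<u_j, u_j>), so |<v, e_j>|^2 = <v, u_j>^2 / <u_j, u_j>.
Coefficients: <v, e_1> = -4/sqrt(4), <v, e_2> = 1/sqrt(6), <v, e_3> = -11/sqrt(66).
Square and sum: Σ |<v, e_j>|^2 = 6.
Compute ||v||^2 = v·v = 6.
Deficit = 6 − 6 = 0 ≥ 0, confirming Bessel's inequality. (The deficit equals ||v − Σ <v,e_j> e_j||^2, the squared distance from v to span{e_j}.)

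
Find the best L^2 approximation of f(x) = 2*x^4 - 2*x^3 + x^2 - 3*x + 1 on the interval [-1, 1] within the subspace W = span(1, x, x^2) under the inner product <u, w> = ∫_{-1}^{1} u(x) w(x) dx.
g(x) = 19*x^2/7 - 21*x/5 + 29/35

The best approximation g ∈ W is the orthogonal projection of f onto W. Writing g = a_0 + a_1 x + a_2 x^2, the coefficients solve the normal equations G · a = b where
  G_{ij} = <φ_i, φ_j> and b_i = <f, φ_i>, with φ_0 = 1, φ_1 = x, φ_2 = x^2.
G =
  [2, 0, 2/3]
  [0, 2/3, 0]
  [2/3, 0, 2/5],
b = (52/15, -14/5, 172/105).
Solving gives a_0 = 29/35, a_1 = -21/5, a_2 = 19/7, so
  g(x) = 19*x^2/7 - 21*x/5 + 29/35.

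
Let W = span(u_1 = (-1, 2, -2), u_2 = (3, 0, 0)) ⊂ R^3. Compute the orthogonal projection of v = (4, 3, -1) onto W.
proj_W(v) = (4, 2, -2)

Set up U = [u_1 | ... | u_2] ∈ R^(3×2). The projector onto W = col(U) is P = U (U^T U)^(-1) U^T.
Compute U^T U =
  [9, -3]
  [-3, 9],
and U^T v = (4, 12).
Solve U^T U · c = U^T v for the coefficients: c = (1, 5/3). The projection is proj_W(v) = U c.
Check: (v - proj_W(v)) · u_1 = 0  (should be 0).
Check: (v - proj_W(v)) · u_2 = 0  (should be 0).
Result: proj_W(v) = (4, 2, -2).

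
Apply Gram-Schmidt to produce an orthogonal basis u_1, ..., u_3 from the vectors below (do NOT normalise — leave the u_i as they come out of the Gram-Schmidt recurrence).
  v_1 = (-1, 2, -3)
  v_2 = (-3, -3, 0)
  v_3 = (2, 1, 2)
Orthogonal basis:
  u_1 = (-1, 2, -3)
  u_2 = (-45/14, -18/7, -9/14)
  u_3 = (-1/3, 1/3, 1/3)

Apply the Gram-Schmidt recurrence
  u_1 = v_1
  u_i = v_i − Σ_{j<i} ((v_i · u_j) / (u_j · u_j)) · u_j.

Step by step this gives:
  u_1 = (-1, 2, -3)
  u_2 = (-45/14, -18/7, -9/14)
  u_3 = (-1/3, 1/3, 1/3)

Orthogonality check:
  u_2 · u_1 = 0 (should be 0)
  u_3 · u_1 = 0 (should be 0)
  u_3 · u_2 = 0 (should be 0)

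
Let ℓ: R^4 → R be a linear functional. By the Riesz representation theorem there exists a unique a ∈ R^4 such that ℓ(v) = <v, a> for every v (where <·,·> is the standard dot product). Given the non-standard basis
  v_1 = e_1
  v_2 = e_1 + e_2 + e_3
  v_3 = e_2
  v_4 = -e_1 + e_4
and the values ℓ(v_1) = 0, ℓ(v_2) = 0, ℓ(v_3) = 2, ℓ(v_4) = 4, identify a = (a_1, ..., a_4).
a = (0, 2, -2, 4)

Write a = (a_1, ..., a_4) in the standard basis. For each basis vector v_i, ℓ(v_i) = <v_i, a> is a linear equation in the a_j's. Collect the n equations into a matrix system V a = ℓ, where row i of V is v_i (expressed in the standard basis). Since V is invertible (lower-triangular with 1s on the diagonal, up to permutation), solve by back-substitution:
  V =
[[1, 0, 0, 0],
 [1, 1, 1, 0],
 [0, 1, 0, 0],
 [-1, 0, 0, 1]]
  V a = (0, 0, 2, 4)
Solving gives a = (0, 2, -2, 4).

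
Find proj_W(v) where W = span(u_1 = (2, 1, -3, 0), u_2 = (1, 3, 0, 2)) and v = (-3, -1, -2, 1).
proj_W(v) = (-13/57, -49/57, -2/19, -34/57)

Set up U = [u_1 | ... | u_2] ∈ R^(4×2). The projector onto W = col(U) is P = U (U^T U)^(-1) U^T.
Compute U^T U =
  [14, 5]
  [5, 14],
and U^T v = (-1, -4).
Solve U^T U · c = U^T v for the coefficients: c = (2/57, -17/57). The projection is proj_W(v) = U c.
Check: (v - proj_W(v)) · u_1 = 0  (should be 0).
Check: (v - proj_W(v)) · u_2 = 0  (should be 0).
Result: proj_W(v) = (-13/57, -49/57, -2/19, -34/57).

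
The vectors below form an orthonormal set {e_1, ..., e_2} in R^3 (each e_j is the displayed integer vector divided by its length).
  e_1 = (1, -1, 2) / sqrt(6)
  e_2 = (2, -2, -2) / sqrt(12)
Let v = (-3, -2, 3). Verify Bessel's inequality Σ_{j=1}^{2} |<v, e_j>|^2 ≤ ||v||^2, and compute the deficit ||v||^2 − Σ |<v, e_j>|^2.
Σ |<v, e_j>|^2 = 19/2; ||v||^2 = 22; deficit = 25/2

Write each e_j = u_j / sqrt(<u_j, u_j>) where u_j is the displayed integer vector. Then <v, e_j> = <v, u_j> / sqrt(<u_j, u_j>), so |<v, e_j>|^2 = <v, u_j>^2 / <u_j, u_j>.
Coefficients: <v, e_1> = 5/sqrt(6), <v, e_2> = -8/sqrt(12).
Square and sum: Σ |<v, e_j>|^2 = 19/2.
Compute ||v||^2 = v·v = 22.
Deficit = 22 − 19/2 = 25/2 ≥ 0, confirming Bessel's inequality. (The deficit equals ||v − Σ <v,e_j> e_j||^2, the squared distance from v to span{e_j}.)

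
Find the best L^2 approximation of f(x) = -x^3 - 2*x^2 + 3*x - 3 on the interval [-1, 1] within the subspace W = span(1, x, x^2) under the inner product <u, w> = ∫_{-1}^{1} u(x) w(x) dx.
g(x) = -2*x^2 + 12*x/5 - 3

The best approximation g ∈ W is the orthogonal projection of f onto W. Writing g = a_0 + a_1 x + a_2 x^2, the coefficients solve the normal equations G · a = b where
  G_{ij} = <φ_i, φ_j> and b_i = <f, φ_i>, with φ_0 = 1, φ_1 = x, φ_2 = x^2.
G =
  [2, 0, 2/3]
  [0, 2/3, 0]
  [2/3, 0, 2/5],
b = (-22/3, 8/5, -14/5).
Solving gives a_0 = -3, a_1 = 12/5, a_2 = -2, so
  g(x) = -2*x^2 + 12*x/5 - 3.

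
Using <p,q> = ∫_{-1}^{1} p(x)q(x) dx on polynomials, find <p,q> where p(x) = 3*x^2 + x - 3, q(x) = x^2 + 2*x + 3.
<p,q> = -172/15

Expand the product: p(x)·q(x) = 3*x^4 + 7*x^3 + 8*x^2 - 3*x - 9.
∫_{-1}^{1} of each monomial x^k gives [2/(k+1) if k even, 0 if k odd]. Integrating term-by-term (or equivalently evaluating the antiderivative F(x) = 3*x^5/5 + 7*x^4/4 + 8*x^3/3 - 3*x^2/2 - 9*x at the endpoints):
  F(1) − F(−1) = -329/60 − (359/60) = -172/15.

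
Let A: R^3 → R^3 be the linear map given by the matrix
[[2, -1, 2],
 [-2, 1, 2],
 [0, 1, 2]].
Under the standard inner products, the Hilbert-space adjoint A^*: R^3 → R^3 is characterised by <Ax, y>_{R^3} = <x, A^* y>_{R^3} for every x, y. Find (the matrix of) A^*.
A^* = A^T =
[[2, -2, 0],
 [-1, 1, 1],
 [2, 2, 2]]

For real matrices with standard dot products, the defining identity <Ax, y> = <x, A^* y> gives (Ax)^T y = x^T (A^*) y, i.e. x^T A^T y = x^T (A^*) y. Since this holds for all x, y, we must have A^* = A^T. Therefore
A^* =
[[2, -2, 0],
 [-1, 1, 1],
 [2, 2, 2]].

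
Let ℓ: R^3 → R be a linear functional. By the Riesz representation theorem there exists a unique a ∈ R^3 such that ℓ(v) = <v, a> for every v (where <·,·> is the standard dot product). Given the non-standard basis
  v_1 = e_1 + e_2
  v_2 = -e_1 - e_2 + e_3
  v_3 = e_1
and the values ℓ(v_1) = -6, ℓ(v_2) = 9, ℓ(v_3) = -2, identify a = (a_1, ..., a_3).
a = (-2, -4, 3)

Write a = (a_1, ..., a_3) in the standard basis. For each basis vector v_i, ℓ(v_i) = <v_i, a> is a linear equation in the a_j's. Collect the n equations into a matrix system V a = ℓ, where row i of V is v_i (expressed in the standard basis). Since V is invertible (lower-triangular with 1s on the diagonal, up to permutation), solve by back-substitution:
  V =
[[1, 1, 0],
 [-1, -1, 1],
 [1, 0, 0]]
  V a = (-6, 9, -2)
Solving gives a = (-2, -4, 3).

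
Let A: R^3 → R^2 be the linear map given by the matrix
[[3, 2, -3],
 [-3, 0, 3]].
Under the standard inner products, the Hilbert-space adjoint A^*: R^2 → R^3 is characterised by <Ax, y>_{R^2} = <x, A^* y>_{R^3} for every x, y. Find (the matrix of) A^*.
A^* = A^T =
[[3, -3],
 [2, 0],
 [-3, 3]]

For real matrices with standard dot products, the defining identity <Ax, y> = <x, A^* y> gives (Ax)^T y = x^T (A^*) y, i.e. x^T A^T y = x^T (A^*) y. Since this holds for all x, y, we must have A^* = A^T. Therefore
A^* =
[[3, -3],
 [2, 0],
 [-3, 3]].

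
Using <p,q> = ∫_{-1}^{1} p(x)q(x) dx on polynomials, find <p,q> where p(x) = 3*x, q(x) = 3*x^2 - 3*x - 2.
<p,q> = -6

Expand the product: p(x)·q(x) = 9*x^3 - 9*x^2 - 6*x.
∫_{-1}^{1} of each monomial x^k gives [2/(k+1) if k even, 0 if k odd]. Integrating term-by-term (or equivalently evaluating the antiderivative F(x) = 9*x^4/4 - 3*x^3 - 3*x^2 at the endpoints):
  F(1) − F(−1) = -15/4 − (9/4) = -6.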